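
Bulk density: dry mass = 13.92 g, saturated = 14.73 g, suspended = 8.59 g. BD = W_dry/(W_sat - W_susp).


BD = 13.92 / (14.73 - 8.59) = 13.92 / 6.14 = 2.267 g/cm^3

2.267


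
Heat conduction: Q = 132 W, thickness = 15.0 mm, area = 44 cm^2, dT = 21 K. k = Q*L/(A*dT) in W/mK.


k = 132*15.0/1000/(44/10000*21) = 21.43 W/mK

21.43


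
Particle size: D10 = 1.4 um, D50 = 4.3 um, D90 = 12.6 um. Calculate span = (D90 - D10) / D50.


Span = (12.6 - 1.4) / 4.3 = 11.2 / 4.3 = 2.605

2.605


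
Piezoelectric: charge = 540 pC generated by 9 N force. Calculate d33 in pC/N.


d33 = 540 / 9 = 60.0 pC/N

60.0


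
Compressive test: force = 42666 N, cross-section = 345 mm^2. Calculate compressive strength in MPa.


CS = 42666 / 345 = 123.7 MPa

123.7


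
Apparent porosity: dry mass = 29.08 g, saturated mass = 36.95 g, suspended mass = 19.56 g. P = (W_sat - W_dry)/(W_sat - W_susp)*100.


P = (36.95 - 29.08) / (36.95 - 19.56) * 100 = 7.87 / 17.39 * 100 = 45.3%

45.3


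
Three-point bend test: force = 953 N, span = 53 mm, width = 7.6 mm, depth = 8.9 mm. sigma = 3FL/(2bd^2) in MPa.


sigma = 3*953*53/(2*7.6*8.9^2) = 125.9 MPa

125.9


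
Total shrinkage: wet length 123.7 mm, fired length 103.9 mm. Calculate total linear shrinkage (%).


TS = (123.7 - 103.9) / 123.7 * 100 = 16.01%

16.01


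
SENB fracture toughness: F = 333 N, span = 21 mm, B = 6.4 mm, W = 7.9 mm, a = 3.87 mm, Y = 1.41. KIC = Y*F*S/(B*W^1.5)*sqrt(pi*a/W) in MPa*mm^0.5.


KIC = 1.41*333*21/(6.4*7.9^1.5)*sqrt(pi*3.87/7.9) = 86.08

86.08


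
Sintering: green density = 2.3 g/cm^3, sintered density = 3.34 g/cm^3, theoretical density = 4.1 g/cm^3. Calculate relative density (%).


Relative = 3.34 / 4.1 * 100 = 81.5%

81.5


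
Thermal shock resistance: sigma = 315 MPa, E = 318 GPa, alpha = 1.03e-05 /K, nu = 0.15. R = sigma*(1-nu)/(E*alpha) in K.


R = 315*(1-0.15)/(318*1000*1.03e-05) = 82 K

82


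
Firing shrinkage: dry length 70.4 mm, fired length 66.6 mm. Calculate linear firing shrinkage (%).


FS = (70.4 - 66.6) / 70.4 * 100 = 5.4%

5.4


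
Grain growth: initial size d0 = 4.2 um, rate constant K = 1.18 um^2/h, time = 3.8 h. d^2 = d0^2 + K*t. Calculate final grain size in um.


d^2 = 4.2^2 + 1.18*3.8 = 22.124
d = sqrt(22.124) = 4.7 um

4.7


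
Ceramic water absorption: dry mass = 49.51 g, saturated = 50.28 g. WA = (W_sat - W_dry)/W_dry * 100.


WA = (50.28 - 49.51) / 49.51 * 100 = 1.56%

1.56


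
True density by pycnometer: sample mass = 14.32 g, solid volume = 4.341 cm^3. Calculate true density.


TD = 14.32 / 4.341 = 3.299 g/cm^3

3.299


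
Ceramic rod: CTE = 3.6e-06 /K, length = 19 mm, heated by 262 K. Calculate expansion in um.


dL = 3.6e-06 * 19 * 262 * 1000 = 17.921 um

17.921


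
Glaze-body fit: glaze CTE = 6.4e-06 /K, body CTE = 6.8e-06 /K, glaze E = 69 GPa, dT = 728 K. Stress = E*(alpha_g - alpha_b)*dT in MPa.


Stress = 69*1000*(6.4e-06 - 6.8e-06)*728 = -20.1 MPa

-20.1


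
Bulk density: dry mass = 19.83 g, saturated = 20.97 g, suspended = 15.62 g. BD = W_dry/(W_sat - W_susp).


BD = 19.83 / (20.97 - 15.62) = 19.83 / 5.35 = 3.707 g/cm^3

3.707


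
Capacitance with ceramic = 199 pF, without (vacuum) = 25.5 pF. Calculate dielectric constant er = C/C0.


er = 199 / 25.5 = 7.8

7.8


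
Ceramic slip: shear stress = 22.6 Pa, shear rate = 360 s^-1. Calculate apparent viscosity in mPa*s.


eta = tau/gamma * 1000 = 22.6/360 * 1000 = 62.8 mPa*s

62.8


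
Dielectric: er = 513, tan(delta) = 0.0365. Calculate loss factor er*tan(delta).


Loss = 513 * 0.0365 = 18.725

18.725


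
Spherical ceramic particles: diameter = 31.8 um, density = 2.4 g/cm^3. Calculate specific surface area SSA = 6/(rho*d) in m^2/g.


SSA = 6 / (2.4 * 31.8) = 0.079 m^2/g

0.079


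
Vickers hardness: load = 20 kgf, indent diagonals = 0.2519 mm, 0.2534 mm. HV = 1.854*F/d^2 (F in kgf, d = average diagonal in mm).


d_avg = (0.2519+0.2534)/2 = 0.25265 mm
HV = 1.854*20/0.25265^2 = 581

581


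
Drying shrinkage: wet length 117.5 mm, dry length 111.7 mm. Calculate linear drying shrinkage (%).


DS = (117.5 - 111.7) / 117.5 * 100 = 4.94%

4.94


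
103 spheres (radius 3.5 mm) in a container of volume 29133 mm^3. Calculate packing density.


V_sphere = 4/3*pi*3.5^3 = 179.5944 mm^3
Total V = 103*179.5944 = 18498.2232 mm^3
PD = 18498.2232 / 29133 = 0.635

0.635


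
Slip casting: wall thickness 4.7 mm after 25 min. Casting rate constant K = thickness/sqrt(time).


K = 4.7 / sqrt(25) = 4.7 / 5.0 = 0.94 mm/min^0.5

0.94


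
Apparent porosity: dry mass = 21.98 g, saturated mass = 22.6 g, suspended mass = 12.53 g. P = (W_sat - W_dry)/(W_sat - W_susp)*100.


P = (22.6 - 21.98) / (22.6 - 12.53) * 100 = 0.62 / 10.07 * 100 = 6.2%

6.2


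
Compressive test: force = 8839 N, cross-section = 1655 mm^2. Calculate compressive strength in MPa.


CS = 8839 / 1655 = 5.3 MPa

5.3


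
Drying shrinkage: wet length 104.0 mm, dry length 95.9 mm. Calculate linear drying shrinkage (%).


DS = (104.0 - 95.9) / 104.0 * 100 = 7.79%

7.79


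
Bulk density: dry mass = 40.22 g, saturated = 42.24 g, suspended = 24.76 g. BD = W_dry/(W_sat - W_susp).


BD = 40.22 / (42.24 - 24.76) = 40.22 / 17.48 = 2.301 g/cm^3

2.301


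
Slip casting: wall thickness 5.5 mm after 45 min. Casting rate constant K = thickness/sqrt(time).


K = 5.5 / sqrt(45) = 5.5 / 6.7082 = 0.82 mm/min^0.5

0.82


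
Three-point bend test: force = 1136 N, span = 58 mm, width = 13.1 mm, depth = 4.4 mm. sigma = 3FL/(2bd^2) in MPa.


sigma = 3*1136*58/(2*13.1*4.4^2) = 389.7 MPa

389.7


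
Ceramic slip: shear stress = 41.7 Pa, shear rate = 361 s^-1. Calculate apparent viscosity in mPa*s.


eta = tau/gamma * 1000 = 41.7/361 * 1000 = 115.5 mPa*s

115.5


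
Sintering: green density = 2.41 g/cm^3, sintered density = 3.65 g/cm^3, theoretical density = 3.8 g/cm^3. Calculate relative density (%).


Relative = 3.65 / 3.8 * 100 = 96.1%

96.1


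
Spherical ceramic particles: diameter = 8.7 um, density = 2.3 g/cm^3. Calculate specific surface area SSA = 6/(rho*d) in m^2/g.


SSA = 6 / (2.3 * 8.7) = 0.3 m^2/g

0.3


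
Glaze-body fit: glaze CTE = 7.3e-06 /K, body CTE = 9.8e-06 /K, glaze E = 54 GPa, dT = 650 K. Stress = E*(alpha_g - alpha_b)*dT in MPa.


Stress = 54*1000*(7.3e-06 - 9.8e-06)*650 = -87.8 MPa

-87.8


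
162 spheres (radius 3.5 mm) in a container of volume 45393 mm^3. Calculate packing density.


V_sphere = 4/3*pi*3.5^3 = 179.5944 mm^3
Total V = 162*179.5944 = 29094.2928 mm^3
PD = 29094.2928 / 45393 = 0.641

0.641


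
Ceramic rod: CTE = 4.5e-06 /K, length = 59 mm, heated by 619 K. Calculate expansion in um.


dL = 4.5e-06 * 59 * 619 * 1000 = 164.345 um

164.345


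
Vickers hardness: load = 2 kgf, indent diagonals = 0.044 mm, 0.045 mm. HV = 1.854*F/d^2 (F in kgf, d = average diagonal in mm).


d_avg = (0.044+0.045)/2 = 0.0445 mm
HV = 1.854*2/0.0445^2 = 1872

1872


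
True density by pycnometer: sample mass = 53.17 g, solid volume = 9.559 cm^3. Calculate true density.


TD = 53.17 / 9.559 = 5.562 g/cm^3

5.562


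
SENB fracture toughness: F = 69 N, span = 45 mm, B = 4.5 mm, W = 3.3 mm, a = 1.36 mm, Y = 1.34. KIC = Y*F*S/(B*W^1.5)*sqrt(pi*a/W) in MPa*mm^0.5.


KIC = 1.34*69*45/(4.5*3.3^1.5)*sqrt(pi*1.36/3.3) = 175.5

175.5


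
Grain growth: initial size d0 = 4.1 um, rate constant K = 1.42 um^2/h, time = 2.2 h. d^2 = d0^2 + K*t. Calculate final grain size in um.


d^2 = 4.1^2 + 1.42*2.2 = 19.934
d = sqrt(19.934) = 4.46 um

4.46


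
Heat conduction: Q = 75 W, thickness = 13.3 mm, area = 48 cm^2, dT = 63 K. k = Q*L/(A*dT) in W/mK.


k = 75*13.3/1000/(48/10000*63) = 3.3 W/mK

3.3


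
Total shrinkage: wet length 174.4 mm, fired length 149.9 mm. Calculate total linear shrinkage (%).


TS = (174.4 - 149.9) / 174.4 * 100 = 14.05%

14.05


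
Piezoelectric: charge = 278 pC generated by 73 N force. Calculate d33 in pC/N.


d33 = 278 / 73 = 3.8 pC/N

3.8


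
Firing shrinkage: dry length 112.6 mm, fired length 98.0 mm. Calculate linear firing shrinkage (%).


FS = (112.6 - 98.0) / 112.6 * 100 = 12.97%

12.97


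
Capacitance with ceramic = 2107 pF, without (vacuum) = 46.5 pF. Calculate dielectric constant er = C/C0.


er = 2107 / 46.5 = 45.31

45.31


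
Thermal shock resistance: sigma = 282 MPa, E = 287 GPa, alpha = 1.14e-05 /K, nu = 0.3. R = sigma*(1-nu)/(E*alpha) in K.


R = 282*(1-0.3)/(287*1000*1.14e-05) = 60 K

60


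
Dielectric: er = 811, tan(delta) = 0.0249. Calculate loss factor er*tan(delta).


Loss = 811 * 0.0249 = 20.194

20.194


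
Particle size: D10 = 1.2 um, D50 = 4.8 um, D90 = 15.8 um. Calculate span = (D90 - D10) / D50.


Span = (15.8 - 1.2) / 4.8 = 14.6 / 4.8 = 3.042

3.042


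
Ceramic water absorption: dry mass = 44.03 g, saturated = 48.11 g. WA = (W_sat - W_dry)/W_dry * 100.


WA = (48.11 - 44.03) / 44.03 * 100 = 9.27%

9.27


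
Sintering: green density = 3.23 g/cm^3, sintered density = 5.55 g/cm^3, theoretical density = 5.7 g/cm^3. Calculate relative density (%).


Relative = 5.55 / 5.7 * 100 = 97.4%

97.4


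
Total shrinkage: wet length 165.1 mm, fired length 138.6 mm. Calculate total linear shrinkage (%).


TS = (165.1 - 138.6) / 165.1 * 100 = 16.05%

16.05


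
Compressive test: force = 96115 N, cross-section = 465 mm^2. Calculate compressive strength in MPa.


CS = 96115 / 465 = 206.7 MPa

206.7


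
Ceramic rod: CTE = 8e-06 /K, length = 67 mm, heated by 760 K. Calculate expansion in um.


dL = 8e-06 * 67 * 760 * 1000 = 407.36 um

407.36


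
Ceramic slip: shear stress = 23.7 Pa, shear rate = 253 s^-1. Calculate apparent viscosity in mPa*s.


eta = tau/gamma * 1000 = 23.7/253 * 1000 = 93.7 mPa*s

93.7


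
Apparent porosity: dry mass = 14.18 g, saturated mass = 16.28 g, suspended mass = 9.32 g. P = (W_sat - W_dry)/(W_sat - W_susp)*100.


P = (16.28 - 14.18) / (16.28 - 9.32) * 100 = 2.1 / 6.96 * 100 = 30.2%

30.2


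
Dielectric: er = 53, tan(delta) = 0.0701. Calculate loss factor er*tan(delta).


Loss = 53 * 0.0701 = 3.715

3.715


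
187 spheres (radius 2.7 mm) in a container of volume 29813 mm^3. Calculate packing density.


V_sphere = 4/3*pi*2.7^3 = 82.448 mm^3
Total V = 187*82.448 = 15417.776 mm^3
PD = 15417.776 / 29813 = 0.517

0.517


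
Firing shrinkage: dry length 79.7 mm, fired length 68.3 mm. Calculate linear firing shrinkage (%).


FS = (79.7 - 68.3) / 79.7 * 100 = 14.3%

14.3


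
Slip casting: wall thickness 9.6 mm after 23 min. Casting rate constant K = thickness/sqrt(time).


K = 9.6 / sqrt(23) = 9.6 / 4.7958 = 2.002 mm/min^0.5

2.002


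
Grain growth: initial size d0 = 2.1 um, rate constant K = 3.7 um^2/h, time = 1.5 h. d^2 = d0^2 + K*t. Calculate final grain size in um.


d^2 = 2.1^2 + 3.7*1.5 = 9.96
d = sqrt(9.96) = 3.16 um

3.16


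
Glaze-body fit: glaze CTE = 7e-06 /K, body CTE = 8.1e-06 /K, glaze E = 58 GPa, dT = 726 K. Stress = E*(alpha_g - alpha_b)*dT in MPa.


Stress = 58*1000*(7e-06 - 8.1e-06)*726 = -46.3 MPa

-46.3


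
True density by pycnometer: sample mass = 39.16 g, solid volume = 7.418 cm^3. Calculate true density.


TD = 39.16 / 7.418 = 5.279 g/cm^3

5.279


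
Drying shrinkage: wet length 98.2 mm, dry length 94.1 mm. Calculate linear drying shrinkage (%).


DS = (98.2 - 94.1) / 98.2 * 100 = 4.18%

4.18


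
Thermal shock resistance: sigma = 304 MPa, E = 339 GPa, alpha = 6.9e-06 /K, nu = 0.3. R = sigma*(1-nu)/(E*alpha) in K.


R = 304*(1-0.3)/(339*1000*6.9e-06) = 91 K

91


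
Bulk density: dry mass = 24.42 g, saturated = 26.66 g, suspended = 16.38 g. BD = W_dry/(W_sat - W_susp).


BD = 24.42 / (26.66 - 16.38) = 24.42 / 10.28 = 2.375 g/cm^3

2.375


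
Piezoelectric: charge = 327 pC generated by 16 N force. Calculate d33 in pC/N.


d33 = 327 / 16 = 20.4 pC/N

20.4


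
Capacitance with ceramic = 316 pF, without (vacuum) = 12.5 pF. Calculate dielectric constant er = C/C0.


er = 316 / 12.5 = 25.28

25.28


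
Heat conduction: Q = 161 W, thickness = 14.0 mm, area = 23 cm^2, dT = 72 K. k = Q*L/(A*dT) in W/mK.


k = 161*14.0/1000/(23/10000*72) = 13.61 W/mK

13.61


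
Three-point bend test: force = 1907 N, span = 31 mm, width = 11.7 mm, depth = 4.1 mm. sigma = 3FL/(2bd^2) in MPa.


sigma = 3*1907*31/(2*11.7*4.1^2) = 450.9 MPa

450.9


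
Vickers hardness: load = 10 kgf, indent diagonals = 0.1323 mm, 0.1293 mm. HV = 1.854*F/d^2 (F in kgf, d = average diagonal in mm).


d_avg = (0.1323+0.1293)/2 = 0.1308 mm
HV = 1.854*10/0.1308^2 = 1084

1084


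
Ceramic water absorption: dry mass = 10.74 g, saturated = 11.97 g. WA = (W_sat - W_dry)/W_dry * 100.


WA = (11.97 - 10.74) / 10.74 * 100 = 11.45%

11.45


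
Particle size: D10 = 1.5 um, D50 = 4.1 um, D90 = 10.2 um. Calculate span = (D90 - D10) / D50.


Span = (10.2 - 1.5) / 4.1 = 8.7 / 4.1 = 2.122

2.122


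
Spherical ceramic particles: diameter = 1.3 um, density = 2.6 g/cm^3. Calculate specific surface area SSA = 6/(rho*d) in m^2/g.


SSA = 6 / (2.6 * 1.3) = 1.775 m^2/g

1.775


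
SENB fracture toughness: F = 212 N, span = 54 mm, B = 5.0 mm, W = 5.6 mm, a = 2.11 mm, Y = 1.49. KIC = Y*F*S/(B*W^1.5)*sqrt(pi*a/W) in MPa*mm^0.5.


KIC = 1.49*212*54/(5.0*5.6^1.5)*sqrt(pi*2.11/5.6) = 280.08

280.08


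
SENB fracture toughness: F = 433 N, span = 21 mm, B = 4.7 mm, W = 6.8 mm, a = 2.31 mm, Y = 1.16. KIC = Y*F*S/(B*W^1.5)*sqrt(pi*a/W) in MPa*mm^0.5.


KIC = 1.16*433*21/(4.7*6.8^1.5)*sqrt(pi*2.31/6.8) = 130.75

130.75


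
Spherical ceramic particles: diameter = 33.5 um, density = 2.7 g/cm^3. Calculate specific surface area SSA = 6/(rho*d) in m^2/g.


SSA = 6 / (2.7 * 33.5) = 0.066 m^2/g

0.066


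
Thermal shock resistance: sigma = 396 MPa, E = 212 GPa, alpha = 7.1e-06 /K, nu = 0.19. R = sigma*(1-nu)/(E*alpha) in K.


R = 396*(1-0.19)/(212*1000*7.1e-06) = 213 K

213


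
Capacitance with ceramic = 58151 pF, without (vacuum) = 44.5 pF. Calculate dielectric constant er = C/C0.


er = 58151 / 44.5 = 1306.76

1306.76


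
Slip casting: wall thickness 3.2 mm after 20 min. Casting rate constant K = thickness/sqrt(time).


K = 3.2 / sqrt(20) = 3.2 / 4.4721 = 0.716 mm/min^0.5

0.716


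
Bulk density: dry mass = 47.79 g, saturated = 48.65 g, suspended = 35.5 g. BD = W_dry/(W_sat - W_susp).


BD = 47.79 / (48.65 - 35.5) = 47.79 / 13.15 = 3.634 g/cm^3

3.634


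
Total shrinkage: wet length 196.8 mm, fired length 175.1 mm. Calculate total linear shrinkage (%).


TS = (196.8 - 175.1) / 196.8 * 100 = 11.03%

11.03


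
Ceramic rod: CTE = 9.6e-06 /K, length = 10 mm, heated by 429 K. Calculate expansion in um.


dL = 9.6e-06 * 10 * 429 * 1000 = 41.184 um

41.184


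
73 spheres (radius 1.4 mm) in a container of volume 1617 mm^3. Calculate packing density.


V_sphere = 4/3*pi*1.4^3 = 11.494 mm^3
Total V = 73*11.494 = 839.062 mm^3
PD = 839.062 / 1617 = 0.519

0.519


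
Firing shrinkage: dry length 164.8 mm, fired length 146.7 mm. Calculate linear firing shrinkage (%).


FS = (164.8 - 146.7) / 164.8 * 100 = 10.98%

10.98


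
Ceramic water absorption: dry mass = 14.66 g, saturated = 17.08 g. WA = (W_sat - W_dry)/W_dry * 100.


WA = (17.08 - 14.66) / 14.66 * 100 = 16.51%

16.51


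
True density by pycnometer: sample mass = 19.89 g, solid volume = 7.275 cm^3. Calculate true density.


TD = 19.89 / 7.275 = 2.734 g/cm^3

2.734


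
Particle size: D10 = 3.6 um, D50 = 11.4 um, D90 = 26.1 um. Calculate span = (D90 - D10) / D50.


Span = (26.1 - 3.6) / 11.4 = 22.5 / 11.4 = 1.974

1.974


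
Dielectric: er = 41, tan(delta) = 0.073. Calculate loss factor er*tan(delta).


Loss = 41 * 0.073 = 2.993

2.993


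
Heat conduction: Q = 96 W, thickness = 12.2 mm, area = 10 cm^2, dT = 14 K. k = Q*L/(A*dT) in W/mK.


k = 96*12.2/1000/(10/10000*14) = 83.66 W/mK

83.66


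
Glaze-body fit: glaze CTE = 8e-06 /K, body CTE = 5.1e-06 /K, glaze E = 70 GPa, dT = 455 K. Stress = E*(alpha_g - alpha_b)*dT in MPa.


Stress = 70*1000*(8e-06 - 5.1e-06)*455 = 92.4 MPa

92.4


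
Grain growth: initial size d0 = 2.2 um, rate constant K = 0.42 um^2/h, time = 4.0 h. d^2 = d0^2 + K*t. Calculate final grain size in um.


d^2 = 2.2^2 + 0.42*4.0 = 6.52
d = sqrt(6.52) = 2.55 um

2.55


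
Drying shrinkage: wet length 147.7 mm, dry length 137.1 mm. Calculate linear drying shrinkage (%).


DS = (147.7 - 137.1) / 147.7 * 100 = 7.18%

7.18


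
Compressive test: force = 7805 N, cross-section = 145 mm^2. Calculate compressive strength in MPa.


CS = 7805 / 145 = 53.8 MPa

53.8


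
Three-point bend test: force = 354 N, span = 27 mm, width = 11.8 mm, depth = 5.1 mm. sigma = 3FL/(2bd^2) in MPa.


sigma = 3*354*27/(2*11.8*5.1^2) = 46.7 MPa

46.7


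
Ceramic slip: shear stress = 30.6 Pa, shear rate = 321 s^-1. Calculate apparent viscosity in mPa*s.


eta = tau/gamma * 1000 = 30.6/321 * 1000 = 95.3 mPa*s

95.3


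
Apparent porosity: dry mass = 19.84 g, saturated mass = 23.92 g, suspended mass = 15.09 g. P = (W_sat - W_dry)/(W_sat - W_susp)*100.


P = (23.92 - 19.84) / (23.92 - 15.09) * 100 = 4.08 / 8.83 * 100 = 46.2%

46.2


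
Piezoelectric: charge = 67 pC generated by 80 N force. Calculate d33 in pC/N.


d33 = 67 / 80 = 0.8 pC/N

0.8


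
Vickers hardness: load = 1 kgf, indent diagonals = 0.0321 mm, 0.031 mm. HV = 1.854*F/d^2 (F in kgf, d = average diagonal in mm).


d_avg = (0.0321+0.031)/2 = 0.03155 mm
HV = 1.854*1/0.03155^2 = 1863

1863


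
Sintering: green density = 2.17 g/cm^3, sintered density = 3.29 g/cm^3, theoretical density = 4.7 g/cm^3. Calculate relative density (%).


Relative = 3.29 / 4.7 * 100 = 70.0%

70.0


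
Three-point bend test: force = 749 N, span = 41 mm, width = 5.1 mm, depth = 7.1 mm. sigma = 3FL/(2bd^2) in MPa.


sigma = 3*749*41/(2*5.1*7.1^2) = 179.2 MPa

179.2


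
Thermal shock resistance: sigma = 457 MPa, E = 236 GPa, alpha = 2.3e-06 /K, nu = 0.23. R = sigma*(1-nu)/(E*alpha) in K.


R = 457*(1-0.23)/(236*1000*2.3e-06) = 648 K

648


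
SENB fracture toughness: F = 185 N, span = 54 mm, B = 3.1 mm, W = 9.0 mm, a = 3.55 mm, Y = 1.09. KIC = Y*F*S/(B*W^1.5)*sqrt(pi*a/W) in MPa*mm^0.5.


KIC = 1.09*185*54/(3.1*9.0^1.5)*sqrt(pi*3.55/9.0) = 144.82

144.82


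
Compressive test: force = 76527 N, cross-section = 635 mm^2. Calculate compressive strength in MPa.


CS = 76527 / 635 = 120.5 MPa

120.5


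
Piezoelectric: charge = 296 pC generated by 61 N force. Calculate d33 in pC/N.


d33 = 296 / 61 = 4.9 pC/N

4.9


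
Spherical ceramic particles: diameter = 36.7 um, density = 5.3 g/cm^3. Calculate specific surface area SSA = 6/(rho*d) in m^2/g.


SSA = 6 / (5.3 * 36.7) = 0.031 m^2/g

0.031


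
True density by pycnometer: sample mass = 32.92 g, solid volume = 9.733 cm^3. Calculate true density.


TD = 32.92 / 9.733 = 3.382 g/cm^3

3.382


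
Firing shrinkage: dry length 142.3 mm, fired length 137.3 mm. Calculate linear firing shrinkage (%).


FS = (142.3 - 137.3) / 142.3 * 100 = 3.51%

3.51


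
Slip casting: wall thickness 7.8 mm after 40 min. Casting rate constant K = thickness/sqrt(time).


K = 7.8 / sqrt(40) = 7.8 / 6.3246 = 1.233 mm/min^0.5

1.233


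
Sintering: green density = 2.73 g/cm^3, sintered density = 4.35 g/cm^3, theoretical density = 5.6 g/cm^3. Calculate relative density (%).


Relative = 4.35 / 5.6 * 100 = 77.7%

77.7


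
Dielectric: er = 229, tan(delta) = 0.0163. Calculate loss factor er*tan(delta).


Loss = 229 * 0.0163 = 3.733

3.733


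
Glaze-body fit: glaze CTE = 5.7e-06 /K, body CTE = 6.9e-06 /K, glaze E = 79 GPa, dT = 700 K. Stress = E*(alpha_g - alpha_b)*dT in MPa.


Stress = 79*1000*(5.7e-06 - 6.9e-06)*700 = -66.4 MPa

-66.4


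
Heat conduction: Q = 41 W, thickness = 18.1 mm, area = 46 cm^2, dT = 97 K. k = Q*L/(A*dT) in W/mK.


k = 41*18.1/1000/(46/10000*97) = 1.66 W/mK

1.66


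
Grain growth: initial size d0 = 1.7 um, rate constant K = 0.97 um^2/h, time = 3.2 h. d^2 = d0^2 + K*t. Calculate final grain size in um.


d^2 = 1.7^2 + 0.97*3.2 = 5.994
d = sqrt(5.994) = 2.45 um

2.45


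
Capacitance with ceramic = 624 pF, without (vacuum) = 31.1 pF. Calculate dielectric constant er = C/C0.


er = 624 / 31.1 = 20.06

20.06


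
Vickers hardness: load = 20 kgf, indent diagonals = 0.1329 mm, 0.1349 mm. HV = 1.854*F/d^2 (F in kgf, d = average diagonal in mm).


d_avg = (0.1329+0.1349)/2 = 0.1339 mm
HV = 1.854*20/0.1339^2 = 2068

2068


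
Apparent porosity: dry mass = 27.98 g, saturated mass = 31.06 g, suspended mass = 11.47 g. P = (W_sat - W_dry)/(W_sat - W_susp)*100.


P = (31.06 - 27.98) / (31.06 - 11.47) * 100 = 3.08 / 19.59 * 100 = 15.7%

15.7


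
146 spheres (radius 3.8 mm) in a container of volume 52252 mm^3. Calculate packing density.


V_sphere = 4/3*pi*3.8^3 = 229.8473 mm^3
Total V = 146*229.8473 = 33557.7058 mm^3
PD = 33557.7058 / 52252 = 0.642

0.642


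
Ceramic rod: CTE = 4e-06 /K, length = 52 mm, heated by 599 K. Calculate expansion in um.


dL = 4e-06 * 52 * 599 * 1000 = 124.592 um

124.592


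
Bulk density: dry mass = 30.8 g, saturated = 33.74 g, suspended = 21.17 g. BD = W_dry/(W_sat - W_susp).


BD = 30.8 / (33.74 - 21.17) = 30.8 / 12.57 = 2.45 g/cm^3

2.45


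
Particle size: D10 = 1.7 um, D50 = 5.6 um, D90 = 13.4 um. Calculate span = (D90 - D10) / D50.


Span = (13.4 - 1.7) / 5.6 = 11.7 / 5.6 = 2.089

2.089


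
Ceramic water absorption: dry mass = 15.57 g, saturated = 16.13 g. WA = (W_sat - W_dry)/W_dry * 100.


WA = (16.13 - 15.57) / 15.57 * 100 = 3.6%

3.6


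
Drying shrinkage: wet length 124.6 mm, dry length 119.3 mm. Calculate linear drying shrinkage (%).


DS = (124.6 - 119.3) / 124.6 * 100 = 4.25%

4.25


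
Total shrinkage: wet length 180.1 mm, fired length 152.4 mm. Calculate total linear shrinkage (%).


TS = (180.1 - 152.4) / 180.1 * 100 = 15.38%

15.38


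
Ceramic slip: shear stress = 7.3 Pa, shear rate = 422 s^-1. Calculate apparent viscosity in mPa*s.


eta = tau/gamma * 1000 = 7.3/422 * 1000 = 17.3 mPa*s

17.3


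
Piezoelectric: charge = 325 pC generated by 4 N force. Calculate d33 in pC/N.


d33 = 325 / 4 = 81.3 pC/N

81.3


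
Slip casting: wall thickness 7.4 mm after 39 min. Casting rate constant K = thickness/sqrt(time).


K = 7.4 / sqrt(39) = 7.4 / 6.245 = 1.185 mm/min^0.5

1.185


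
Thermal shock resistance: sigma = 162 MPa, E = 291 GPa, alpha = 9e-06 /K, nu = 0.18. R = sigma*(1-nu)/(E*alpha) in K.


R = 162*(1-0.18)/(291*1000*9e-06) = 51 K

51


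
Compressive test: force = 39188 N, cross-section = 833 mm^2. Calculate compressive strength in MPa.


CS = 39188 / 833 = 47.0 MPa

47.0


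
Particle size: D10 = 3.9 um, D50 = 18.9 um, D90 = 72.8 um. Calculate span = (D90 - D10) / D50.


Span = (72.8 - 3.9) / 18.9 = 68.9 / 18.9 = 3.646

3.646


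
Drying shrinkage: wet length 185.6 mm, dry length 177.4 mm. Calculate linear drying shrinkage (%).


DS = (185.6 - 177.4) / 185.6 * 100 = 4.42%

4.42


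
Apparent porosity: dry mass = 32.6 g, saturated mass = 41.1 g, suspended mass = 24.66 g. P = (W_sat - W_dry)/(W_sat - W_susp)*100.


P = (41.1 - 32.6) / (41.1 - 24.66) * 100 = 8.5 / 16.44 * 100 = 51.7%

51.7


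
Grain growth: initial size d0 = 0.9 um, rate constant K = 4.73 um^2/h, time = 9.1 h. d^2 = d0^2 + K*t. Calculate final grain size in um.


d^2 = 0.9^2 + 4.73*9.1 = 43.853
d = sqrt(43.853) = 6.62 um

6.62


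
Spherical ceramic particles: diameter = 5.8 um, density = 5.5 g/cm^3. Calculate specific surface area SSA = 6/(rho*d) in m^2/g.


SSA = 6 / (5.5 * 5.8) = 0.188 m^2/g

0.188


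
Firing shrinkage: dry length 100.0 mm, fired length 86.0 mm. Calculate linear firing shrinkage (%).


FS = (100.0 - 86.0) / 100.0 * 100 = 14.0%

14.0


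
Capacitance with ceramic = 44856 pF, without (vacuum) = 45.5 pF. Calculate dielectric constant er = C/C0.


er = 44856 / 45.5 = 985.85

985.85


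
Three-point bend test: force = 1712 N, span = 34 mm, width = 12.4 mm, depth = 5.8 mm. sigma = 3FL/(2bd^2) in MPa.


sigma = 3*1712*34/(2*12.4*5.8^2) = 209.3 MPa

209.3


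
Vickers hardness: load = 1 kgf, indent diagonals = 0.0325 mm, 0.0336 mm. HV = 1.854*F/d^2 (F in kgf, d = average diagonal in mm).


d_avg = (0.0325+0.0336)/2 = 0.03305 mm
HV = 1.854*1/0.03305^2 = 1697

1697


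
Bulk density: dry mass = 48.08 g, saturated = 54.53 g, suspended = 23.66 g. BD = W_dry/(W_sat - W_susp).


BD = 48.08 / (54.53 - 23.66) = 48.08 / 30.87 = 1.557 g/cm^3

1.557


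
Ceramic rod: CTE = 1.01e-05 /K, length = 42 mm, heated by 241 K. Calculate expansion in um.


dL = 1.01e-05 * 42 * 241 * 1000 = 102.232 um

102.232


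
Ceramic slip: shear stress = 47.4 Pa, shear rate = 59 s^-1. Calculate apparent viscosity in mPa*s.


eta = tau/gamma * 1000 = 47.4/59 * 1000 = 803.4 mPa*s

803.4


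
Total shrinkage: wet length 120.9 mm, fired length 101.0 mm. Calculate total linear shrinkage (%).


TS = (120.9 - 101.0) / 120.9 * 100 = 16.46%

16.46


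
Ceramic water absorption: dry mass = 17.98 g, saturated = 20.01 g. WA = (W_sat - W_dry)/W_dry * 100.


WA = (20.01 - 17.98) / 17.98 * 100 = 11.29%

11.29


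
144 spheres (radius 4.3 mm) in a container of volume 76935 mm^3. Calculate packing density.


V_sphere = 4/3*pi*4.3^3 = 333.0381 mm^3
Total V = 144*333.0381 = 47957.4864 mm^3
PD = 47957.4864 / 76935 = 0.623

0.623


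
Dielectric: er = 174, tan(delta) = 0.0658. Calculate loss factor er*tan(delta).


Loss = 174 * 0.0658 = 11.449

11.449


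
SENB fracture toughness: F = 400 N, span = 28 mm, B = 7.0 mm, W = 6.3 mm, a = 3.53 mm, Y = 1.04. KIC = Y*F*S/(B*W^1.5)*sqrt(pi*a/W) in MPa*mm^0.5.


KIC = 1.04*400*28/(7.0*6.3^1.5)*sqrt(pi*3.53/6.3) = 139.62

139.62


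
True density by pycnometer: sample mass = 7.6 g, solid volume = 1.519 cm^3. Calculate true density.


TD = 7.6 / 1.519 = 5.003 g/cm^3

5.003


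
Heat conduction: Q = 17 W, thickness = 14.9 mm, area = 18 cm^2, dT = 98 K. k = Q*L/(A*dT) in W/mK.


k = 17*14.9/1000/(18/10000*98) = 1.44 W/mK

1.44


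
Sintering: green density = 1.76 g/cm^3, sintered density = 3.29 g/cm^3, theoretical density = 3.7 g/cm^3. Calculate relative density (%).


Relative = 3.29 / 3.7 * 100 = 88.9%

88.9


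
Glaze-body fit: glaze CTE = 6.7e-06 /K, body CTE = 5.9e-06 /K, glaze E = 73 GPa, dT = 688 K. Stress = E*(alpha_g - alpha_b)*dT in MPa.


Stress = 73*1000*(6.7e-06 - 5.9e-06)*688 = 40.2 MPa

40.2


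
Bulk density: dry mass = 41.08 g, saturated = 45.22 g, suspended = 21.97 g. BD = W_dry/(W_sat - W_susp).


BD = 41.08 / (45.22 - 21.97) = 41.08 / 23.25 = 1.767 g/cm^3

1.767


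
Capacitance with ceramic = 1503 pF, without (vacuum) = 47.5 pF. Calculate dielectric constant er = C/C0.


er = 1503 / 47.5 = 31.64

31.64


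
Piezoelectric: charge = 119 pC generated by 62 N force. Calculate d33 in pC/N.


d33 = 119 / 62 = 1.9 pC/N

1.9


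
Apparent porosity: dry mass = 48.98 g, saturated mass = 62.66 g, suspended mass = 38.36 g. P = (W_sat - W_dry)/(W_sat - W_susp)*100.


P = (62.66 - 48.98) / (62.66 - 38.36) * 100 = 13.68 / 24.3 * 100 = 56.3%

56.3


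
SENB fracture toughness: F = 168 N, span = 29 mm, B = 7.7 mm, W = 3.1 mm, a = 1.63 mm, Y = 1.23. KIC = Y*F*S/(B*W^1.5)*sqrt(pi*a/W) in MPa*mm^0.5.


KIC = 1.23*168*29/(7.7*3.1^1.5)*sqrt(pi*1.63/3.1) = 183.26

183.26


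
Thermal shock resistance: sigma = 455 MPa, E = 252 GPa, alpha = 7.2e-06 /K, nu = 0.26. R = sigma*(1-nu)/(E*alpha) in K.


R = 455*(1-0.26)/(252*1000*7.2e-06) = 186 K

186


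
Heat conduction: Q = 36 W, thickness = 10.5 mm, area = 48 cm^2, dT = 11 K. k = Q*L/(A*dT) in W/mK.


k = 36*10.5/1000/(48/10000*11) = 7.16 W/mK

7.16


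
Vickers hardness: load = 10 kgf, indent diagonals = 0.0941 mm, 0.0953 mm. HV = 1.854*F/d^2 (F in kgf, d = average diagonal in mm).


d_avg = (0.0941+0.0953)/2 = 0.0947 mm
HV = 1.854*10/0.0947^2 = 2067

2067


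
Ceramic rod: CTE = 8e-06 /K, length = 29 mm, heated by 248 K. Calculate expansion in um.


dL = 8e-06 * 29 * 248 * 1000 = 57.536 um

57.536


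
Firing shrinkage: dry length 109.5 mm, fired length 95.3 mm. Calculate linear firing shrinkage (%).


FS = (109.5 - 95.3) / 109.5 * 100 = 12.97%

12.97


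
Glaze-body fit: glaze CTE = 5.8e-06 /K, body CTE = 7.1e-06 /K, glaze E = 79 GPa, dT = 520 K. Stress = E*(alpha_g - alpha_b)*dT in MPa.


Stress = 79*1000*(5.8e-06 - 7.1e-06)*520 = -53.4 MPa

-53.4


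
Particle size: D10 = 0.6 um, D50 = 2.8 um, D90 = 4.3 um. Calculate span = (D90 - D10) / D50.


Span = (4.3 - 0.6) / 2.8 = 3.7 / 2.8 = 1.321

1.321


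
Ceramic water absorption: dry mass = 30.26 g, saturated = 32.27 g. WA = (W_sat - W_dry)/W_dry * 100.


WA = (32.27 - 30.26) / 30.26 * 100 = 6.64%

6.64


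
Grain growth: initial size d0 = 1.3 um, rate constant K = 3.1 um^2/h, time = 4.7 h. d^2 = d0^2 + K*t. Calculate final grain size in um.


d^2 = 1.3^2 + 3.1*4.7 = 16.26
d = sqrt(16.26) = 4.03 um

4.03


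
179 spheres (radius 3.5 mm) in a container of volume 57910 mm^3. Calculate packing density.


V_sphere = 4/3*pi*3.5^3 = 179.5944 mm^3
Total V = 179*179.5944 = 32147.3976 mm^3
PD = 32147.3976 / 57910 = 0.555

0.555


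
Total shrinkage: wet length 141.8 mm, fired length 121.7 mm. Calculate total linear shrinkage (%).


TS = (141.8 - 121.7) / 141.8 * 100 = 14.17%

14.17


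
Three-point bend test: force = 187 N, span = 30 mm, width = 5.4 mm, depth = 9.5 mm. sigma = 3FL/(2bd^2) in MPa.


sigma = 3*187*30/(2*5.4*9.5^2) = 17.3 MPa

17.3


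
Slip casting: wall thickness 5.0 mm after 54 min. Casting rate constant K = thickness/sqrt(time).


K = 5.0 / sqrt(54) = 5.0 / 7.3485 = 0.68 mm/min^0.5

0.68


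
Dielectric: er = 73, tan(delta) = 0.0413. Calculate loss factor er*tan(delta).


Loss = 73 * 0.0413 = 3.015

3.015


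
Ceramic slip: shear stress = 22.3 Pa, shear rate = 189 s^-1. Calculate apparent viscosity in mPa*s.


eta = tau/gamma * 1000 = 22.3/189 * 1000 = 118.0 mPa*s

118.0


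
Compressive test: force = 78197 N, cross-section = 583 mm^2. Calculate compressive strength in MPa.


CS = 78197 / 583 = 134.1 MPa

134.1


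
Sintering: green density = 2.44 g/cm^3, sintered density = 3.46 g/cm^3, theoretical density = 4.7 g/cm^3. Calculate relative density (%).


Relative = 3.46 / 4.7 * 100 = 73.6%

73.6


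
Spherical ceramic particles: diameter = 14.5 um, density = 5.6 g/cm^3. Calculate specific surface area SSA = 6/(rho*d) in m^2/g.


SSA = 6 / (5.6 * 14.5) = 0.074 m^2/g

0.074


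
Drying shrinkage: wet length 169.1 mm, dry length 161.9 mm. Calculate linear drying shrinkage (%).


DS = (169.1 - 161.9) / 169.1 * 100 = 4.26%

4.26


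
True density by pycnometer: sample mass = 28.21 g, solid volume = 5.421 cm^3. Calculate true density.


TD = 28.21 / 5.421 = 5.204 g/cm^3

5.204


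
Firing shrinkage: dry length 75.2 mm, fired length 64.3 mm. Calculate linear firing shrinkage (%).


FS = (75.2 - 64.3) / 75.2 * 100 = 14.49%

14.49


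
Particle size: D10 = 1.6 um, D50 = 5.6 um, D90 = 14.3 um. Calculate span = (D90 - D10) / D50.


Span = (14.3 - 1.6) / 5.6 = 12.7 / 5.6 = 2.268

2.268


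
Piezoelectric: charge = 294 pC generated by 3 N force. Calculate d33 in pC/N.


d33 = 294 / 3 = 98.0 pC/N

98.0


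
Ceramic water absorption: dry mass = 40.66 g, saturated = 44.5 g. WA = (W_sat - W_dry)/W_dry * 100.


WA = (44.5 - 40.66) / 40.66 * 100 = 9.44%

9.44


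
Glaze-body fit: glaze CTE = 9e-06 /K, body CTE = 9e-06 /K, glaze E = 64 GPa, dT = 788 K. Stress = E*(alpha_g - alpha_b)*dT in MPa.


Stress = 64*1000*(9e-06 - 9e-06)*788 = 0.0 MPa

0.0


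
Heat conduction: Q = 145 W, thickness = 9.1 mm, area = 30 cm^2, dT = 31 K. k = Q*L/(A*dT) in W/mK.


k = 145*9.1/1000/(30/10000*31) = 14.19 W/mK

14.19


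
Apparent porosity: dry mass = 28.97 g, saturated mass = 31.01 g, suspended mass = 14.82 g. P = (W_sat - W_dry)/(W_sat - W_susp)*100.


P = (31.01 - 28.97) / (31.01 - 14.82) * 100 = 2.04 / 16.19 * 100 = 12.6%

12.6


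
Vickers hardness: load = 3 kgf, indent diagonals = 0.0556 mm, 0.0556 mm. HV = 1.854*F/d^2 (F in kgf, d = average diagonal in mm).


d_avg = (0.0556+0.0556)/2 = 0.0556 mm
HV = 1.854*3/0.0556^2 = 1799

1799


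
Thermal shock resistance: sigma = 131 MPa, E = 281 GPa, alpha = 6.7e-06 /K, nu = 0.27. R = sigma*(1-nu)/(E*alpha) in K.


R = 131*(1-0.27)/(281*1000*6.7e-06) = 51 K

51


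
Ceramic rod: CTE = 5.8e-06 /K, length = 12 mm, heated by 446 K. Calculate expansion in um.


dL = 5.8e-06 * 12 * 446 * 1000 = 31.042 um

31.042


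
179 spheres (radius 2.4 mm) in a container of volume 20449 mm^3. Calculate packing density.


V_sphere = 4/3*pi*2.4^3 = 57.9058 mm^3
Total V = 179*57.9058 = 10365.1382 mm^3
PD = 10365.1382 / 20449 = 0.507

0.507


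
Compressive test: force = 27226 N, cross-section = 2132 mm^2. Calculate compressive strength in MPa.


CS = 27226 / 2132 = 12.8 MPa

12.8


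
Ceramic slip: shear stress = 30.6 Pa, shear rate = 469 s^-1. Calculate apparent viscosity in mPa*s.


eta = tau/gamma * 1000 = 30.6/469 * 1000 = 65.2 mPa*s

65.2


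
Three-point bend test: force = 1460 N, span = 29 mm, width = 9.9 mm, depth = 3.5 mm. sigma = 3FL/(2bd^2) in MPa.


sigma = 3*1460*29/(2*9.9*3.5^2) = 523.7 MPa

523.7


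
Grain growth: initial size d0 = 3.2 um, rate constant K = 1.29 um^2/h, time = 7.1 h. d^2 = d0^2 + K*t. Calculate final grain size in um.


d^2 = 3.2^2 + 1.29*7.1 = 19.399
d = sqrt(19.399) = 4.4 um

4.4


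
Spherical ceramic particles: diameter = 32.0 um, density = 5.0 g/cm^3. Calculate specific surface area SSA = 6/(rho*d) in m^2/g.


SSA = 6 / (5.0 * 32.0) = 0.038 m^2/g

0.038


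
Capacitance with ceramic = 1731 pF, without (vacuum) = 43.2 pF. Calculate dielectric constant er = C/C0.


er = 1731 / 43.2 = 40.07

40.07


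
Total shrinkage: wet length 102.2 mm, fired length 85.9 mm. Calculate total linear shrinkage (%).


TS = (102.2 - 85.9) / 102.2 * 100 = 15.95%

15.95


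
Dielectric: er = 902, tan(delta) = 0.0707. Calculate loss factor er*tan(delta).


Loss = 902 * 0.0707 = 63.771

63.771


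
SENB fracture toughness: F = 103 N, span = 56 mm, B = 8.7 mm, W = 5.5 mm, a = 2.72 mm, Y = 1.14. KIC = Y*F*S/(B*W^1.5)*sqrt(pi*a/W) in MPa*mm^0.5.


KIC = 1.14*103*56/(8.7*5.5^1.5)*sqrt(pi*2.72/5.5) = 73.04

73.04


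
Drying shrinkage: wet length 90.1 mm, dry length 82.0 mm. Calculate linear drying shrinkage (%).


DS = (90.1 - 82.0) / 90.1 * 100 = 8.99%

8.99


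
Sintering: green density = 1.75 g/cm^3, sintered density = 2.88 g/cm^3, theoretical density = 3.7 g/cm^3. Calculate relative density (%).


Relative = 2.88 / 3.7 * 100 = 77.8%

77.8


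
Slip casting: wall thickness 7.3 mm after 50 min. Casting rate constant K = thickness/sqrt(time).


K = 7.3 / sqrt(50) = 7.3 / 7.0711 = 1.032 mm/min^0.5

1.032


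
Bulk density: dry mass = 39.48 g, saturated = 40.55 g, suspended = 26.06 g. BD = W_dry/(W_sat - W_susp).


BD = 39.48 / (40.55 - 26.06) = 39.48 / 14.49 = 2.725 g/cm^3

2.725


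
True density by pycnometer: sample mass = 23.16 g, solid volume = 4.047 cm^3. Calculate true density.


TD = 23.16 / 4.047 = 5.723 g/cm^3

5.723


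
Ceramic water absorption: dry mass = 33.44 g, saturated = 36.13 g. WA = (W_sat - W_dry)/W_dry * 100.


WA = (36.13 - 33.44) / 33.44 * 100 = 8.04%

8.04


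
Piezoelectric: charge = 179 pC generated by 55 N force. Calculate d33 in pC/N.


d33 = 179 / 55 = 3.3 pC/N

3.3


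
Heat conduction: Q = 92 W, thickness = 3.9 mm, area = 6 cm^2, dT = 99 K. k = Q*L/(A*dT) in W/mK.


k = 92*3.9/1000/(6/10000*99) = 6.04 W/mK

6.04


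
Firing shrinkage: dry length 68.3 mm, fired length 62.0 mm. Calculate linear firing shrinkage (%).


FS = (68.3 - 62.0) / 68.3 * 100 = 9.22%

9.22


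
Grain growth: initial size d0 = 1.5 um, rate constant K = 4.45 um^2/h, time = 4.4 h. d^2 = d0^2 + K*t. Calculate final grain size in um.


d^2 = 1.5^2 + 4.45*4.4 = 21.83
d = sqrt(21.83) = 4.67 um

4.67


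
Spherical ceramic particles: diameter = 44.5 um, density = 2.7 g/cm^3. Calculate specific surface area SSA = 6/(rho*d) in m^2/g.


SSA = 6 / (2.7 * 44.5) = 0.05 m^2/g

0.05


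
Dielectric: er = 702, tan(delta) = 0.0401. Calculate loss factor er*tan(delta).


Loss = 702 * 0.0401 = 28.15

28.15


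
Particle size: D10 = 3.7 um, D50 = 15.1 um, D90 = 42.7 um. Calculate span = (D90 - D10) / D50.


Span = (42.7 - 3.7) / 15.1 = 39.0 / 15.1 = 2.583

2.583


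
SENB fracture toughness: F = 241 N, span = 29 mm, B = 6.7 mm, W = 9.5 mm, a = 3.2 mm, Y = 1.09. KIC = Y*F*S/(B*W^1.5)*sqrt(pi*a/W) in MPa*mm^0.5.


KIC = 1.09*241*29/(6.7*9.5^1.5)*sqrt(pi*3.2/9.5) = 39.95

39.95


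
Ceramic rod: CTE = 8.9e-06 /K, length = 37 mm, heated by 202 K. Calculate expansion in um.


dL = 8.9e-06 * 37 * 202 * 1000 = 66.519 um

66.519


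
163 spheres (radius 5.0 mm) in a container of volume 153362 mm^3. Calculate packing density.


V_sphere = 4/3*pi*5.0^3 = 523.5988 mm^3
Total V = 163*523.5988 = 85346.6044 mm^3
PD = 85346.6044 / 153362 = 0.557

0.557


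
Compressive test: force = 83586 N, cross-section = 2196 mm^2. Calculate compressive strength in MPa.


CS = 83586 / 2196 = 38.1 MPa

38.1


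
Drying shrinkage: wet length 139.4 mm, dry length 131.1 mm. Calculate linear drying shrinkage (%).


DS = (139.4 - 131.1) / 139.4 * 100 = 5.95%

5.95


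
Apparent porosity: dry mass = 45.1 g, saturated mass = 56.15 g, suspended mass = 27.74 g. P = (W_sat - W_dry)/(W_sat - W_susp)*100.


P = (56.15 - 45.1) / (56.15 - 27.74) * 100 = 11.05 / 28.41 * 100 = 38.9%

38.9


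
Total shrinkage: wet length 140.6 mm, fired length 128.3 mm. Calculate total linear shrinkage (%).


TS = (140.6 - 128.3) / 140.6 * 100 = 8.75%

8.75


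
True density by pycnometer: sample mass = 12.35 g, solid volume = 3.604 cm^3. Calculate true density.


TD = 12.35 / 3.604 = 3.427 g/cm^3

3.427


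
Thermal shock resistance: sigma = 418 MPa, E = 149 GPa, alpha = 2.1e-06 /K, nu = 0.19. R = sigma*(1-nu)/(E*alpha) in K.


R = 418*(1-0.19)/(149*1000*2.1e-06) = 1082 K

1082


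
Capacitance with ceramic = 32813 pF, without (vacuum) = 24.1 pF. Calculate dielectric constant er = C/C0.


er = 32813 / 24.1 = 1361.54

1361.54


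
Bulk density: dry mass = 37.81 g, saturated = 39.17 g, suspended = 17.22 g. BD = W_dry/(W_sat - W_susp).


BD = 37.81 / (39.17 - 17.22) = 37.81 / 21.95 = 1.723 g/cm^3

1.723


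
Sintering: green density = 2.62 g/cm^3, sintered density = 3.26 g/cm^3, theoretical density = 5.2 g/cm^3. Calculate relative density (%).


Relative = 3.26 / 5.2 * 100 = 62.7%

62.7


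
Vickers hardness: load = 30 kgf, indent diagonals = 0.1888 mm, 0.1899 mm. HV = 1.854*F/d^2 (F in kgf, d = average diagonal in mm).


d_avg = (0.1888+0.1899)/2 = 0.18935 mm
HV = 1.854*30/0.18935^2 = 1551

1551


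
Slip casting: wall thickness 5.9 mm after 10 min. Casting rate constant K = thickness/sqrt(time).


K = 5.9 / sqrt(10) = 5.9 / 3.1623 = 1.866 mm/min^0.5

1.866


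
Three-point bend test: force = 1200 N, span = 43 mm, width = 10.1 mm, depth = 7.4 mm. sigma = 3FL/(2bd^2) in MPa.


sigma = 3*1200*43/(2*10.1*7.4^2) = 139.9 MPa

139.9


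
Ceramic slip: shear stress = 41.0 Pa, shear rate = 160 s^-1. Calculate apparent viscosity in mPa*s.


eta = tau/gamma * 1000 = 41.0/160 * 1000 = 256.3 mPa*s

256.3
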